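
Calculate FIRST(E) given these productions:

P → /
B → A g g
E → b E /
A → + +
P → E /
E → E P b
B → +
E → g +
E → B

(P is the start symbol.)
FIRST sets of the other non-terminals involved (by the same procedure, iterated to a fixed point):
  FIRST(B) = { '+' }

From E → b E /:
  - b is a terminal: add 'b' and stop
From E → E P b:
  - E is the symbol being defined: contributes nothing new
    E is not nullable, so stop
From E → g +:
  - g is a terminal: add 'g' and stop
From E → B:
  - B is a non-terminal: add FIRST(B) \ {ε} = { '+' }
    B is not nullable, so stop

Collecting: FIRST(E) = { '+', 'b', 'g' }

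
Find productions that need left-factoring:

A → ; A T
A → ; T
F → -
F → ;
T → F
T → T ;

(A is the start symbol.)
Left-factoring is needed when two productions for the same non-terminal
share a common prefix on the right-hand side.

Productions for A:
  A → ; A T
  A → ; T
Productions for F:
  F → -
  F → ;
Productions for T:
  T → F
  T → T ;

Found common prefix ';' in productions for A

Answer: Yes, A has productions with common prefix ';'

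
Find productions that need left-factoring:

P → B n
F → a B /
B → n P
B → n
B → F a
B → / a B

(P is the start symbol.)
Yes, B has productions with common prefix 'n'

Left-factoring is needed when two productions for the same non-terminal
share a common prefix on the right-hand side.

Productions for B:
  B → n P
  B → n
  B → F a
  B → / a B

Found common prefix 'n' in productions for B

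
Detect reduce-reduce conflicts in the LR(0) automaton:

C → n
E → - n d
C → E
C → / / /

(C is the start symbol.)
A reduce-reduce conflict occurs when an LR(0) state has two complete items [A → α .] and [B → β .] — both call for a reduction, and with no lookahead the parser cannot choose between them.

Augment with C' → C and build the canonical LR(0) collection (I0 = CLOSURE({[C' → . C]}), then GOTO on every symbol after a dot until no new states appear). It has 10 states:
  I0: { [C → . / / /], [C → . E], [C → . n], [C' → . C], [E → . - n d] }  — shift
  I1: { [E → - . n d] }  — shift
  I2: { [C → / . / /] }  — shift
  I3: { [C' → C .] }  — accept
  I4: { [C → E .] }  — reduce
  I5: { [C → n .] }  — reduce
  I6: { [C → / / . /] }  — shift
  I7: { [C → / / / .] }  — reduce
  I8: { [E → - n . d] }  — shift
  I9: { [E → - n d .] }  — reduce

No state contains more than one complete item.

Answer: No reduce-reduce conflicts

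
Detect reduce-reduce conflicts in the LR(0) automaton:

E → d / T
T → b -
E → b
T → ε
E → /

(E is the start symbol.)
No reduce-reduce conflicts

A reduce-reduce conflict occurs when an LR(0) state has two complete items [A → α .] and [B → β .] — both call for a reduction, and with no lookahead the parser cannot choose between them.

Augment with E' → E and build the canonical LR(0) collection (I0 = CLOSURE({[E' → . E]}), then GOTO on every symbol after a dot until no new states appear). It has 9 states:
  I0: { [E → . /], [E → . b], [E → . d / T], [E' → . E] }  — shift
  I1: { [E → / .] }  — reduce
  I2: { [E' → E .] }  — accept
  I3: { [E → b .] }  — reduce
  I4: { [E → d . / T] }  — shift
  I5: { [E → d / . T], [T → . b -], [T → .] }  — shift, reduce
  I6: { [E → d / T .] }  — reduce
  I7: { [T → b . -] }  — shift
  I8: { [T → b - .] }  — reduce

No state contains more than one complete item.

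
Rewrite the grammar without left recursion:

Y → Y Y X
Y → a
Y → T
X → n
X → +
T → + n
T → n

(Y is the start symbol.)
Y is directly left-recursive. The standard transformation for
  A → A α₁ | ... | A α_m | β₁ | ... | β_n
is
  A  → β₁ A' | ... | β_n A'
  A' → α₁ A' | ... | α_m A' | ε

Y → a becomes Y → a Y'
Y → T becomes Y → T Y'
Y → Y Y X becomes Y' → Y X Y'
Add Y' → ε

Productions for other non-terminals are unchanged:
  X → n
  X → +
  T → + n
  T → n

Resulting grammar:
Y → a Y'
Y → T Y'
Y' → Y X Y'
Y' → ε
X → n
X → +
T → + n
T → n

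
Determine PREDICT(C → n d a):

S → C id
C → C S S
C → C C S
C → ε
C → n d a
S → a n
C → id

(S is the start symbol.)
{ 'n' }

PREDICT(C → n d a) = (FIRST(RHS) \ {ε}) ∪ (FOLLOW(C) if ε ∈ FIRST(RHS), i.e. RHS ⇒* ε)
FIRST(n d a) = { 'n' }
ε ∉ FIRST(n d a), so FOLLOW(C) is not added.
PREDICT(C → n d a) = { 'n' }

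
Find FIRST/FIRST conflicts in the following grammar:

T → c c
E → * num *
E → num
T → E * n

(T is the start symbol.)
No FIRST/FIRST conflicts.

A FIRST/FIRST conflict occurs when two productions N → α and N → β for the same non-terminal have FIRST(α) ∩ FIRST(β) ≠ ∅ (with ε ∈ FIRST of a nullable right-hand side, so two nullable alternatives also conflict).

FIRST sets of the non-terminals at (or reachable through a nullable prefix from) the front of some alternative:
  FIRST(E) = { '*', 'num' }

Productions for T:
  T → c c: FIRST = { 'c' }
  T → E * n: FIRST = { '*', 'num' }
Productions for E:
  E → * num *: FIRST = { '*' }
  E → num: FIRST = { 'num' }

All alternatives of each non-terminal have pairwise disjoint FIRST sets.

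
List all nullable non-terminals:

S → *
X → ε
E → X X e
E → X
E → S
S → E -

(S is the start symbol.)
{ 'E', 'X' }

A non-terminal is nullable if it can derive ε (the empty string): either it has an ε-production, or it has a production whose right-hand side consists entirely of nullable non-terminals.

ε-productions: X → ε
So X is immediately nullable.
E → X: every symbol on the right is nullable, so E is nullable too.
No further non-terminal can be added: every production for the remaining non-terminals contains a terminal or a non-nullable non-terminal.
Nullable = { 'E', 'X' }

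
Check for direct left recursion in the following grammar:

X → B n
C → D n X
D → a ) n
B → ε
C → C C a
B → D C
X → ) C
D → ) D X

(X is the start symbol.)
Yes, C is left-recursive

Direct left recursion occurs when N → N α for some non-terminal N (the right-hand side begins with the left-hand side itself).

X → B n: starts with B
C → D n X: starts with D
D → a ) n: starts with a
B → ε: starts with ε
C → C C a: LEFT RECURSIVE (starts with C)
B → D C: starts with D
X → ) C: starts with ')'
D → ) D X: starts with ')'

The grammar has direct left recursion on: C.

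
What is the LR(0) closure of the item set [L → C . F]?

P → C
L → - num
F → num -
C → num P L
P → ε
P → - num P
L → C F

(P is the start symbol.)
Start with: [L → C . F]
  [L → C . F] has the dot before F: add [F → . num -]
No further items can be added.

CLOSURE = { [F → . num -], [L → C . F] }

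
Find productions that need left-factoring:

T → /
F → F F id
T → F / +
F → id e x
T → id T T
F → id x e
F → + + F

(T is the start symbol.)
Yes, F has productions with common prefix 'id'

Left-factoring is needed when two productions for the same non-terminal
share a common prefix on the right-hand side.

Productions for T:
  T → /
  T → F / +
  T → id T T
Productions for F:
  F → F F id
  F → id e x
  F → id x e
  F → + + F

Found common prefix 'id' in productions for F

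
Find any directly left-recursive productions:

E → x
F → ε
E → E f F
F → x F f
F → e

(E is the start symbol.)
Direct left recursion occurs when N → N α for some non-terminal N (the right-hand side begins with the left-hand side itself).

E → x: starts with x
F → ε: starts with ε
E → E f F: LEFT RECURSIVE (starts with E)
F → x F f: starts with x
F → e: starts with e

The grammar has direct left recursion on: E.

Answer: Yes, E is left-recursive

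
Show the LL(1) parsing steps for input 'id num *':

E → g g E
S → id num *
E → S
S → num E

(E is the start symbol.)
Stack is shown with the top on the left.

Stack       Input       Action
------------------------------
E $         id num * $  output E → S
S $         id num * $  output S → id num *
id num * $  id num * $  match 'id'
num * $     num * $     match 'num'
* $         * $         match '*'
$           $           accept

The string is accepted.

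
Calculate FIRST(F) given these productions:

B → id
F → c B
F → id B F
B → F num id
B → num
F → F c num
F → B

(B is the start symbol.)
{ 'c', 'id', 'num' }

To compute FIRST(F), examine every production with F on the left-hand side, reading each right-hand side left to right until a non-nullable symbol is reached.

FIRST sets of the other non-terminals involved (by the same procedure, iterated to a fixed point):
  FIRST(B) = { 'c', 'id', 'num' }

From F → c B:
  - c is a terminal: add 'c' and stop
From F → id B F:
  - id is a terminal: add 'id' and stop
From F → F c num:
  - F is the symbol being defined: contributes nothing new
    F is not nullable, so stop
From F → B:
  - B is a non-terminal: add FIRST(B) \ {ε} = { 'c', 'id', 'num' }
    B is not nullable, so stop

Collecting: FIRST(F) = { 'c', 'id', 'num' }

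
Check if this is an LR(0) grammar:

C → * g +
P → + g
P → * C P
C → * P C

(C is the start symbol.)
A grammar is LR(0) if no state in the canonical LR(0) collection has:
  - both a shift item (dot before a terminal) and a complete item (shift-reduce conflict), or
  - two or more complete items (reduce-reduce conflict; the accept item [C' → C .] counts as a complete item here).

Augment with C' → C and build the canonical LR(0) collection (I0 = CLOSURE({[C' → . C]}), then GOTO on every symbol after a dot until no new states appear). It has 12 states:
  I0: { [C → . * P C], [C → . * g +], [C' → . C] }  — shift
  I1: { [C → * . P C], [C → * . g +], [P → . * C P], [P → . + g] }  — shift
  I2: { [C' → C .] }  — accept
  I3: { [C → . * P C], [C → . * g +], [P → * . C P] }  — shift
  I4: { [P → + . g] }  — shift
  I5: { [C → * P . C], [C → . * P C], [C → . * g +] }  — shift
  I6: { [C → * g . +] }  — shift
  I7: { [C → * g + .] }  — reduce
  I8: { [C → * P C .] }  — reduce
  I9: { [P → + g .] }  — reduce
  I10: { [P → * C . P], [P → . * C P], [P → . + g] }  — shift
  I11: { [P → * C P .] }  — reduce

Every state is either a pure shift/goto state or contains exactly one complete item and nothing to shift — no conflicts. The grammar is LR(0).

Answer: Yes, the grammar is LR(0)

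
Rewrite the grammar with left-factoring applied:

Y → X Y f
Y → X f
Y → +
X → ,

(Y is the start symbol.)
Y → X Y'
Y' → Y f
Y' → f
Y → +
X → ,

Left-factoring transforms A → αβ₁ | αβ₂ into A → αA' and A' → β₁ | β₂
(α is the longest common prefix among the alternatives). Repeat until
no nonterminal has two alternatives with a common prefix.

Round 1: Y has alternatives sharing prefix 'X'. Introduce Y': Y → X Y'
  Add: Y' → Y f
  Add: Y' → f

No remaining common prefixes — done.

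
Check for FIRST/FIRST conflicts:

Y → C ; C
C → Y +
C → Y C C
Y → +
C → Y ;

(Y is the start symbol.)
Yes. Y → C ';' C / Y → '+' on { '+' }; C → Y '+' / C → Y C C on { '+' }; C → Y '+' / C → Y ';' on { '+' }; C → Y C C / C → Y ';' on { '+' }

A FIRST/FIRST conflict occurs when two productions N → α and N → β for the same non-terminal have FIRST(α) ∩ FIRST(β) ≠ ∅ (with ε ∈ FIRST of a nullable right-hand side, so two nullable alternatives also conflict).

FIRST sets of the non-terminals at (or reachable through a nullable prefix from) the front of some alternative:
  FIRST(C) = { '+' }
  FIRST(Y) = { '+' }

Productions for Y:
  Y → C ; C: FIRST = { '+' }
  Y → +: FIRST = { '+' }
Productions for C:
  C → Y +: FIRST = { '+' }
  C → Y C C: FIRST = { '+' }
  C → Y ;: FIRST = { '+' }

Conflict for Y: Y → C ; C and Y → +
  Overlap: { '+' }
Conflict for C: C → Y + and C → Y C C
  Overlap: { '+' }
Conflict for C: C → Y + and C → Y ;
  Overlap: { '+' }
Conflict for C: C → Y C C and C → Y ;
  Overlap: { '+' }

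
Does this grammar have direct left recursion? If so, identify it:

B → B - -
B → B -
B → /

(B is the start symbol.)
Direct left recursion occurs when N → N α for some non-terminal N (the right-hand side begins with the left-hand side itself).

B → B - -: LEFT RECURSIVE (starts with B)
B → B -: LEFT RECURSIVE (starts with B)
B → /: starts with '/'

The grammar has direct left recursion on: B.

Answer: Yes, B is left-recursive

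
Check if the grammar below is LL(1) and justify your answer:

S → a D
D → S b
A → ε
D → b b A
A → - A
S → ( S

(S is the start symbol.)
Yes, the grammar is LL(1).

A grammar is LL(1) if for each non-terminal N with multiple productions, the predict sets of those productions are pairwise disjoint, where PREDICT(N → α) = (FIRST(α) \ {ε}) ∪ (FOLLOW(N) if α ⇒* ε).

Relevant sets:
  FIRST(S) = { '(', 'a' }
  FOLLOW(A) = { $, 'b' }

For S:
  PREDICT(S → a D) = { 'a' }
  PREDICT(S → '(' S) = { '(' }
For D:
  PREDICT(D → S b) = { '(', 'a' }
  PREDICT(D → b b A) = { 'b' }
For A:
  PREDICT(A → ε) = { $, 'b' }
  PREDICT(A → '-' A) = { '-' }

All predict sets are disjoint. The grammar IS LL(1).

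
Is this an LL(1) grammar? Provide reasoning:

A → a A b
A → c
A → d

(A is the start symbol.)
For A:
  PREDICT(A → a A b) = { 'a' }
  PREDICT(A → c) = { 'c' }
  PREDICT(A → d) = { 'd' }

All predict sets are disjoint. The grammar IS LL(1).

Answer: Yes, the grammar is LL(1).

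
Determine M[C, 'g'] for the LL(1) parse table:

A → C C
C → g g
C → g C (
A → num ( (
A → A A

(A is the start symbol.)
To find M[C, 'g'], we find productions for C where 'g' is in the predict set (PREDICT(N → α) = (FIRST(α) \ {ε}) ∪ (FOLLOW(N) if α ⇒* ε)).

C → g g: PREDICT = { 'g' }
  'g' is in predict set, so this production goes in M[C, 'g']
C → g C (: PREDICT = { 'g' }
  'g' is in predict set, so this production goes in M[C, 'g']

M[C, 'g'] = C → g g, C → g C (  (a multiply-defined cell — the grammar is not LL(1))

Answer: C → g g, C → g C (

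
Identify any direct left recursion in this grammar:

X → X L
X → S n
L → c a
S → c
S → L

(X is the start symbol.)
Yes, X is left-recursive

Direct left recursion occurs when N → N α for some non-terminal N (the right-hand side begins with the left-hand side itself).

X → X L: LEFT RECURSIVE (starts with X)
X → S n: starts with S
L → c a: starts with c
S → c: starts with c
S → L: starts with L

The grammar has direct left recursion on: X.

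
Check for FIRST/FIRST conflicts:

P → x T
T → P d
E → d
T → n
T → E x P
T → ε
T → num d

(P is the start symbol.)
FIRST sets of the non-terminals at (or reachable through a nullable prefix from) the front of some alternative:
  FIRST(P) = { 'x' }
  FIRST(E) = { 'd' }

Productions for T:
  T → P d: FIRST = { 'x' }
  T → n: FIRST = { 'n' }
  T → E x P: FIRST = { 'd' }
  T → ε: FIRST = { ε }
  T → num d: FIRST = { 'num' }
P, E have only one production, so no FIRST/FIRST conflict is possible there.

All alternatives of each non-terminal have pairwise disjoint FIRST sets.

Answer: No FIRST/FIRST conflicts.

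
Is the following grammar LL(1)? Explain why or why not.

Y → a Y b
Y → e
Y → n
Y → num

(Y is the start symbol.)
Yes, the grammar is LL(1).

A grammar is LL(1) if for each non-terminal N with multiple productions, the predict sets of those productions are pairwise disjoint, where PREDICT(N → α) = (FIRST(α) \ {ε}) ∪ (FOLLOW(N) if α ⇒* ε).

For Y:
  PREDICT(Y → a Y b) = { 'a' }
  PREDICT(Y → e) = { 'e' }
  PREDICT(Y → n) = { 'n' }
  PREDICT(Y → num) = { 'num' }

All predict sets are disjoint. The grammar IS LL(1).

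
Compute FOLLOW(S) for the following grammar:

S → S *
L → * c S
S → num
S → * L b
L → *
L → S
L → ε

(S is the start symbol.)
{ $, '*', 'b' }

To compute FOLLOW(S), find every occurrence of S on a right-hand side N → α S β: add FIRST(β) \ {ε}, and if β is empty or nullable also add FOLLOW(N). Iterate to a fixed point.

S is the start symbol, so $ ∈ FOLLOW(S).
In S → S *: S is followed by '*', add FIRST('*') \ {ε} = { '*' }
In L → * c S: S is at the end, add FOLLOW(L)
In L → S: S is at the end, add FOLLOW(L)

The FOLLOW sets referred to above (computed the same way, to a fixed point):
  FOLLOW(L) = { 'b' }

Taking the union: FOLLOW(S) = { $, '*', 'b' }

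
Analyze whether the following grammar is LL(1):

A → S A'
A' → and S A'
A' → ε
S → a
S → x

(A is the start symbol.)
Yes, the grammar is LL(1).

A grammar is LL(1) if for each non-terminal N with multiple productions, the predict sets of those productions are pairwise disjoint, where PREDICT(N → α) = (FIRST(α) \ {ε}) ∪ (FOLLOW(N) if α ⇒* ε).

Relevant sets:
  FOLLOW(A') = { $ }

For A':
  PREDICT(A' → and S A') = { 'and' }
  PREDICT(A' → ε) = { $ }
For S:
  PREDICT(S → a) = { 'a' }
  PREDICT(S → x) = { 'x' }
A has a single production, so nothing to check there.

All predict sets are disjoint. The grammar IS LL(1).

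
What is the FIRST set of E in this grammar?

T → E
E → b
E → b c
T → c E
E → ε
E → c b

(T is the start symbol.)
{ 'b', 'c', ε }

To compute FIRST(E), examine every production with E on the left-hand side, reading each right-hand side left to right until a non-nullable symbol is reached.

From E → b:
  - b is a terminal: add 'b' and stop
From E → b c:
  - b is a terminal: add 'b' and stop
From E → ε:
  - ε-production, so ε ∈ FIRST(E)
From E → c b:
  - c is a terminal: add 'c' and stop

Collecting: FIRST(E) = { 'b', 'c', ε }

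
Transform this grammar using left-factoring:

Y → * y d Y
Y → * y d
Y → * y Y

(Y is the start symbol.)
Left-factoring transforms A → αβ₁ | αβ₂ into A → αA' and A' → β₁ | β₂
(α is the longest common prefix among the alternatives). Repeat until
no nonterminal has two alternatives with a common prefix.

Round 1: Y has alternatives sharing prefix '* y'. Introduce Y': Y → * y Y'
  Add: Y' → d Y
  Add: Y' → d
  Add: Y' → Y

Round 2: Y' has alternatives sharing prefix 'd'. Introduce Y'': Y' → d Y''
  Add: Y'' → Y
  Add: Y'' → ε

No remaining common prefixes — done.

Resulting grammar:
Y → * y Y'
Y' → d Y''
Y'' → Y
Y'' → ε
Y' → Y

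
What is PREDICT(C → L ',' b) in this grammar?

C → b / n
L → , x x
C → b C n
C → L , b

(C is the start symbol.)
PREDICT(C → L ',' b) = (FIRST(RHS) \ {ε}) ∪ (FOLLOW(C) if ε ∈ FIRST(RHS), i.e. RHS ⇒* ε)
FIRST(L) = { ',' }
FIRST(L ',' b) = { ',' }
ε ∉ FIRST(L ',' b), so FOLLOW(C) is not added.
PREDICT(C → L ',' b) = { ',' }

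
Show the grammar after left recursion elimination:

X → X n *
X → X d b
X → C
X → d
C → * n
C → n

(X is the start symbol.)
X is directly left-recursive. The standard transformation for
  A → A α₁ | ... | A α_m | β₁ | ... | β_n
is
  A  → β₁ A' | ... | β_n A'
  A' → α₁ A' | ... | α_m A' | ε

X → C becomes X → C X'
X → d becomes X → d X'
X → X n * becomes X' → n * X'
X → X d b becomes X' → d b X'
Add X' → ε

Productions for other non-terminals are unchanged:
  C → * n
  C → n

Resulting grammar:
X → C X'
X → d X'
X' → n * X'
X' → d b X'
X' → ε
C → * n
C → n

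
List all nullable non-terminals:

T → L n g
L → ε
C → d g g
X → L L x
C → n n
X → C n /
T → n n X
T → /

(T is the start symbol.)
{ 'L' }

A non-terminal is nullable if it can derive ε (the empty string): either it has an ε-production, or it has a production whose right-hand side consists entirely of nullable non-terminals.

ε-productions: L → ε
So L is immediately nullable.
No further non-terminal can be added: every production for the remaining non-terminals contains a terminal or a non-nullable non-terminal.
Nullable = { 'L' }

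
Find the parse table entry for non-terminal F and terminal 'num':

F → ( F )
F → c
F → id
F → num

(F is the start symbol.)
F → num

To find M[F, 'num'], we find productions for F where 'num' is in the predict set (PREDICT(N → α) = (FIRST(α) \ {ε}) ∪ (FOLLOW(N) if α ⇒* ε)).

F → ( F ): PREDICT = { '(' }
F → c: PREDICT = { 'c' }
F → id: PREDICT = { 'id' }
F → num: PREDICT = { 'num' }
  'num' is in predict set, so this production goes in M[F, 'num']

M[F, 'num'] = F → num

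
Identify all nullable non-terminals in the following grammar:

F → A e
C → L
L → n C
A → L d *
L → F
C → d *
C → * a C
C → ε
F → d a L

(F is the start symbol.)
{ 'C' }

ε-productions: C → ε
So C is immediately nullable.
No further non-terminal can be added: every production for the remaining non-terminals contains a terminal or a non-nullable non-terminal.
Nullable = { 'C' }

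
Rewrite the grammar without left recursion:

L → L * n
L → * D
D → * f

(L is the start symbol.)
L → * D L'
L' → * n L'
L' → ε
D → * f

L is directly left-recursive. The standard transformation for
  A → A α₁ | ... | A α_m | β₁ | ... | β_n
is
  A  → β₁ A' | ... | β_n A'
  A' → α₁ A' | ... | α_m A' | ε

L → * D becomes L → * D L'
L → L * n becomes L' → * n L'
Add L' → ε

Productions for other non-terminals are unchanged:
  D → * f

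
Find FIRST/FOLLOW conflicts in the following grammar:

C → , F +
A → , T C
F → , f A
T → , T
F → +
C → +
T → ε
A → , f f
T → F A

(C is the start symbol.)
Nullable non-terminals: T.
FIRST sets used below: FIRST(F) = { '+', ',' }

T: nullable alternative(s) T → ε; FOLLOW(T) = { '+', ',' }
  T → , T: FIRST \ {ε} = { ',' } — overlaps FOLLOW(T) on { ',' }: CONFLICT
  T → ε: FIRST \ {ε} = { } — this is the only nullable alternative, skip
  T → F A: FIRST \ {ε} = { '+', ',' } — overlaps FOLLOW(T) on { '+', ',' }: CONFLICT

A, C, F have no nullable alternative, so no FIRST/FOLLOW check is needed there.

So the grammar has 2 FIRST/FOLLOW conflicts (marked CONFLICT above).

Answer: Yes. T → ',' T with FOLLOW(T) on { ',' }; T → F A with FOLLOW(T) on { '+', ',' }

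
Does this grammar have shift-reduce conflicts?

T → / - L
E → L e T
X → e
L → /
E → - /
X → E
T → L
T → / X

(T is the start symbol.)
A shift-reduce conflict occurs when an LR(0) state has both:
  - a complete (reduce) item [A → α .] (dot at the end), and
  - a shift item [B → β . c γ] (dot before a terminal).

Augment with T' → T and build the canonical LR(0) collection (I0 = CLOSURE({[T' → . T]}), then GOTO on every symbol after a dot until no new states appear). It has 14 states:
  I0: { [L → . /], [T → . / - L], [T → . / X], [T → . L], [T' → . T] }  — shift
  I1: { [E → . - /], [E → . L e T], [L → . /], [L → / .], [T → / . - L], [T → / . X], [X → . E], [X → . e] }  — shift, reduce
  I2: { [T → L .] }  — reduce
  I3: { [T' → T .] }  — accept
  I4: { [E → - . /], [L → . /], [T → / - . L] }  — shift
  I5: { [L → / .] }  — reduce
  I6: { [X → E .] }  — reduce
  I7: { [E → L . e T] }  — shift
  I8: { [T → / X .] }  — reduce
  I9: { [X → e .] }  — reduce
  I10: { [E → L e . T], [L → . /], [T → . / - L], [T → . / X], [T → . L] }  — shift
  I11: { [E → L e T .] }  — reduce
  I12: { [E → - / .], [L → / .] }  — 2 reduces
  I13: { [T → / - L .] }  — reduce

I1 contains reduce item [L → / .] and shift items [E → . - /], [L → . /], [T → / . - L], [X → . e] — shift-reduce conflict.

Answer: Yes — I1: [L → / .] vs [E → . - /]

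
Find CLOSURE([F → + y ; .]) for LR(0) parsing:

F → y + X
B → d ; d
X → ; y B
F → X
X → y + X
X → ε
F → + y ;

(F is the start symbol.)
Start with: [F → + y ; .]
The dot is at the end, so nothing is added.

CLOSURE = { [F → + y ; .] }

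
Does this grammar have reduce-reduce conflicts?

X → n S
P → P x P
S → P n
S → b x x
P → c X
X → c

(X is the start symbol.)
No reduce-reduce conflicts

A reduce-reduce conflict occurs when an LR(0) state has two complete items [A → α .] and [B → β .] — both call for a reduction, and with no lookahead the parser cannot choose between them.

Augment with X' → X and build the canonical LR(0) collection (I0 = CLOSURE({[X' → . X]}), then GOTO on every symbol after a dot until no new states appear). It has 14 states:
  I0: { [X → . c], [X → . n S], [X' → . X] }  — shift
  I1: { [X' → X .] }  — accept
  I2: { [X → c .] }  — reduce
  I3: { [P → . P x P], [P → . c X], [S → . P n], [S → . b x x], [X → n . S] }  — shift
  I4: { [P → P . x P], [S → P . n] }  — shift
  I5: { [X → n S .] }  — reduce
  I6: { [S → b . x x] }  — shift
  I7: { [P → c . X], [X → . c], [X → . n S] }  — shift
  I8: { [P → c X .] }  — reduce
  I9: { [S → b x . x] }  — shift
  I10: { [S → b x x .] }  — reduce
  I11: { [S → P n .] }  — reduce
  I12: { [P → . P x P], [P → . c X], [P → P x . P] }  — shift
  I13: { [P → P . x P], [P → P x P .] }  — shift, reduce

No state contains more than one complete item.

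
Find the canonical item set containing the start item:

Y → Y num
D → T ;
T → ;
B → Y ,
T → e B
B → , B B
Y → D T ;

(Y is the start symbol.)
First, augment the grammar with Y' → Y
I₀ = CLOSURE({ [Y' → . Y] }):
  [Y' → . Y] has the dot before Y: add [Y → . Y num], [Y → . D T ;]
  [Y → . D T ;] has the dot before D: add [D → . T ;]
  [D → . T ;] has the dot before T: add [T → . ;], [T → . e B]
No further items can be added.

I₀ = { [D → . T ;], [T → . ;], [T → . e B], [Y → . D T ;], [Y → . Y num], [Y' → . Y] }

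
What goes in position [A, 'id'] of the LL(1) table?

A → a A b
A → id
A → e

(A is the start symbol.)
To find M[A, 'id'], we find productions for A where 'id' is in the predict set (PREDICT(N → α) = (FIRST(α) \ {ε}) ∪ (FOLLOW(N) if α ⇒* ε)).

A → a A b: PREDICT = { 'a' }
A → id: PREDICT = { 'id' }
  'id' is in predict set, so this production goes in M[A, 'id']
A → e: PREDICT = { 'e' }

M[A, 'id'] = A → id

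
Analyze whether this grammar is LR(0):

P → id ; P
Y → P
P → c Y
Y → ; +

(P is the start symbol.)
A grammar is LR(0) if no state in the canonical LR(0) collection has:
  - both a shift item (dot before a terminal) and a complete item (shift-reduce conflict), or
  - two or more complete items (reduce-reduce conflict; the accept item [P' → P .] counts as a complete item here).

Augment with P' → P and build the canonical LR(0) collection (I0 = CLOSURE({[P' → . P]}), then GOTO on every symbol after a dot until no new states appear). It has 10 states:
  I0: { [P → . c Y], [P → . id ; P], [P' → . P] }  — shift
  I1: { [P' → P .] }  — accept
  I2: { [P → . c Y], [P → . id ; P], [P → c . Y], [Y → . ; +], [Y → . P] }  — shift
  I3: { [P → id . ; P] }  — shift
  I4: { [P → . c Y], [P → . id ; P], [P → id ; . P] }  — shift
  I5: { [P → id ; P .] }  — reduce
  I6: { [Y → ; . +] }  — shift
  I7: { [Y → P .] }  — reduce
  I8: { [P → c Y .] }  — reduce
  I9: { [Y → ; + .] }  — reduce

Every state is either a pure shift/goto state or contains exactly one complete item and nothing to shift — no conflicts. The grammar is LR(0).

Answer: Yes, the grammar is LR(0)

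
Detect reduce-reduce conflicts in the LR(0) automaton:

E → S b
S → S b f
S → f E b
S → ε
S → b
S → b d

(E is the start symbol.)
No reduce-reduce conflicts

A reduce-reduce conflict occurs when an LR(0) state has two complete items [A → α .] and [B → β .] — both call for a reduction, and with no lookahead the parser cannot choose between them.

Augment with E' → E and build the canonical LR(0) collection (I0 = CLOSURE({[E' → . E]}), then GOTO on every symbol after a dot until no new states appear). It has 10 states:
  I0: { [E → . S b], [E' → . E], [S → . S b f], [S → . b d], [S → . b], [S → . f E b], [S → .] }  — shift, reduce
  I1: { [E' → E .] }  — accept
  I2: { [E → S . b], [S → S . b f] }  — shift
  I3: { [S → b . d], [S → b .] }  — shift, reduce
  I4: { [E → . S b], [S → . S b f], [S → . b d], [S → . b], [S → . f E b], [S → .], [S → f . E b] }  — shift, reduce
  I5: { [S → f E . b] }  — shift
  I6: { [S → f E b .] }  — reduce
  I7: { [S → b d .] }  — reduce
  I8: { [E → S b .], [S → S b . f] }  — shift, reduce
  I9: { [S → S b f .] }  — reduce

No state contains more than one complete item.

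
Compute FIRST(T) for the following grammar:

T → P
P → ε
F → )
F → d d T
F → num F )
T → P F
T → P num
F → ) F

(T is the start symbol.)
{ ')', 'd', 'num', ε }

FIRST sets of the other non-terminals involved (by the same procedure, iterated to a fixed point):
  FIRST(P) = { ε }
  FIRST(F) = { ')', 'd', 'num' }

From T → P:
  - P is a non-terminal: add FIRST(P) \ {ε} = { }
    P is nullable and nothing follows, so the whole right-hand side can vanish: ε ∈ FIRST(T)
From T → P F:
  - P is a non-terminal: add FIRST(P) \ {ε} = { }
    P is nullable, so continue to the next symbol
  - F is a non-terminal: add FIRST(F) \ {ε} = { ')', 'd', 'num' }
    F is not nullable, so stop
From T → P num:
  - P is a non-terminal: add FIRST(P) \ {ε} = { }
    P is nullable, so continue to the next symbol
  - num is a terminal: add 'num' and stop

Collecting: FIRST(T) = { ')', 'd', 'num', ε }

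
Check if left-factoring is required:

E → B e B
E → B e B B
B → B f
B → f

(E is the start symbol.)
Yes, E has productions with common prefix 'B e B'

Left-factoring is needed when two productions for the same non-terminal
share a common prefix on the right-hand side.

Productions for E:
  E → B e B
  E → B e B B
Productions for B:
  B → B f
  B → f

Found common prefix 'B e B' in productions for E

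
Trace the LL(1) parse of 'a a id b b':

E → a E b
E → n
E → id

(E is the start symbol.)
LL(1) parsing maintains a stack (initially the start symbol over $) and the input. At each step: if the stack top is a terminal, match it against the current input token; if it is a non-terminal N, replace it with the RHS of M[N, lookahead] (the unique production whose predict set contains the lookahead).

Stack is shown with the top on the left.

Stack      Input         Action
-------------------------------
E $        a a id b b $  output E → a E b
a E b $    a a id b b $  match 'a'
E b $      a id b b $    output E → a E b
a E b b $  a id b b $    match 'a'
E b b $    id b b $      output E → id
id b b $   id b b $      match 'id'
b b $      b b $         match 'b'
b $        b $           match 'b'
$          $             accept

The string is accepted.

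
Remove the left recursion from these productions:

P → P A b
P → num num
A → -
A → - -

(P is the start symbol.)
P is directly left-recursive. The standard transformation for
  A → A α₁ | ... | A α_m | β₁ | ... | β_n
is
  A  → β₁ A' | ... | β_n A'
  A' → α₁ A' | ... | α_m A' | ε

P → num num becomes P → num num P'
P → P A b becomes P' → A b P'
Add P' → ε

Productions for other non-terminals are unchanged:
  A → -
  A → - -

Resulting grammar:
P → num num P'
P' → A b P'
P' → ε
A → -
A → - -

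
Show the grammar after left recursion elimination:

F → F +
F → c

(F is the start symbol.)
F is directly left-recursive. The standard transformation for
  A → A α₁ | ... | A α_m | β₁ | ... | β_n
is
  A  → β₁ A' | ... | β_n A'
  A' → α₁ A' | ... | α_m A' | ε

F → c becomes F → c F'
F → F + becomes F' → + F'
Add F' → ε

Resulting grammar:
F → c F'
F' → + F'
F' → ε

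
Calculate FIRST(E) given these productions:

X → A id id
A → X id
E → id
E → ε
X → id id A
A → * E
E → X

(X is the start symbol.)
{ '*', 'id', ε }

To compute FIRST(E), examine every production with E on the left-hand side, reading each right-hand side left to right until a non-nullable symbol is reached.

FIRST sets of the other non-terminals involved (by the same procedure, iterated to a fixed point):
  FIRST(X) = { '*', 'id' }

From E → id:
  - id is a terminal: add 'id' and stop
From E → ε:
  - ε-production, so ε ∈ FIRST(E)
From E → X:
  - X is a non-terminal: add FIRST(X) \ {ε} = { '*', 'id' }
    X is not nullable, so stop

Collecting: FIRST(E) = { '*', 'id', ε }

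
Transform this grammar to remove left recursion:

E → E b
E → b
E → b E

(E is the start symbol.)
E → b E'
E → b E E'
E' → b E'
E' → ε

E is directly left-recursive. The standard transformation for
  A → A α₁ | ... | A α_m | β₁ | ... | β_n
is
  A  → β₁ A' | ... | β_n A'
  A' → α₁ A' | ... | α_m A' | ε

E → b becomes E → b E'
E → b E becomes E → b E E'
E → E b becomes E' → b E'
Add E' → ε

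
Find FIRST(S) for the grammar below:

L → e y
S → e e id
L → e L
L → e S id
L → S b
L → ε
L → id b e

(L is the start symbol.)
From S → e e id:
  - e is a terminal: add 'e' and stop

Collecting: FIRST(S) = { 'e' }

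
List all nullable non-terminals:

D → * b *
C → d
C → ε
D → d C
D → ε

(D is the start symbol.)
{ 'C', 'D' }

ε-productions: C → ε, D → ε
So C, D are immediately nullable.
Every non-terminal is now nullable.
Nullable = { 'C', 'D' }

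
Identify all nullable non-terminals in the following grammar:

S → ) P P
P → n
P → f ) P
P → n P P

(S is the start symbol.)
None

There are no ε-productions, so no non-terminal can derive ε.
No non-terminals are nullable.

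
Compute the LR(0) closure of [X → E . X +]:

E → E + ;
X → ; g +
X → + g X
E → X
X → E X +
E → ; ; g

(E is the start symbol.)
To compute CLOSURE, for each item [A → α.Bβ] where B is a non-terminal, add [B → .γ] for all productions B → γ; repeat for the newly added items until nothing changes.

Start with: [X → E . X +]
  [X → E . X +] has the dot before X: add [X → . ; g +], [X → . + g X], [X → . E X +]
  [X → . E X +] has the dot before E: add [E → . E + ;], [E → . X], [E → . ; ; g]
No further items can be added.

CLOSURE = { [E → . ; ; g], [E → . E + ;], [E → . X], [X → . + g X], [X → . ; g +], [X → . E X +], [X → E . X +] }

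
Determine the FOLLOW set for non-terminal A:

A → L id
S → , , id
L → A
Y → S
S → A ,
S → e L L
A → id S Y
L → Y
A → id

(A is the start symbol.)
{ $, ',', 'e', 'id' }

A is the start symbol, so $ ∈ FOLLOW(A).
In L → A: A is at the end, add FOLLOW(L)
In S → A ,: A is followed by ',', add FIRST(',') \ {ε} = { ',' }

The FOLLOW sets referred to above (computed the same way, to a fixed point):
  FOLLOW(L) = { $, ',', 'e', 'id' }

Taking the union: FOLLOW(A) = { $, ',', 'e', 'id' }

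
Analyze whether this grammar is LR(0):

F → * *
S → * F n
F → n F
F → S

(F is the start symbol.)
No. Shift-reduce conflict between [F → * * .] and [F → . * *]

Augment with F' → F and build the canonical LR(0) collection (I0 = CLOSURE({[F' → . F]}), then GOTO on every symbol after a dot until no new states appear). It has 9 states:
  I0: { [F → . * *], [F → . S], [F → . n F], [F' → . F], [S → . * F n] }  — shift
  I1: { [F → * . *], [F → . * *], [F → . S], [F → . n F], [S → * . F n], [S → . * F n] }  — shift
  I2: { [F' → F .] }  — accept
  I3: { [F → S .] }  — reduce
  I4: { [F → . * *], [F → . S], [F → . n F], [F → n . F], [S → . * F n] }  — shift
  I5: { [F → n F .] }  — reduce
  I6: { [F → * * .], [F → * . *], [F → . * *], [F → . S], [F → . n F], [S → * . F n], [S → . * F n] }  — shift, reduce
  I7: { [S → * F . n] }  — shift
  I8: { [S → * F n .] }  — reduce

Conflict in state I6:
  Shift-reduce conflict between [F → * * .] and [F → . * *]
So the grammar is NOT LR(0).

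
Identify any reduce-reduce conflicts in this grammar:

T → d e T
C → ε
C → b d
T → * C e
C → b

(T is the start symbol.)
A reduce-reduce conflict occurs when an LR(0) state has two complete items [A → α .] and [B → β .] — both call for a reduction, and with no lookahead the parser cannot choose between them.

Augment with T' → T and build the canonical LR(0) collection (I0 = CLOSURE({[T' → . T]}), then GOTO on every symbol after a dot until no new states appear). It has 10 states:
  I0: { [T → . * C e], [T → . d e T], [T' → . T] }  — shift
  I1: { [C → . b d], [C → . b], [C → .], [T → * . C e] }  — shift, reduce
  I2: { [T' → T .] }  — accept
  I3: { [T → d . e T] }  — shift
  I4: { [T → . * C e], [T → . d e T], [T → d e . T] }  — shift
  I5: { [T → d e T .] }  — reduce
  I6: { [T → * C . e] }  — shift
  I7: { [C → b . d], [C → b .] }  — shift, reduce
  I8: { [C → b d .] }  — reduce
  I9: { [T → * C e .] }  — reduce

No state contains more than one complete item.

Answer: No reduce-reduce conflicts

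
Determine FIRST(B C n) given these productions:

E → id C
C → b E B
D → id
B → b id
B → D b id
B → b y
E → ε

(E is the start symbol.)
{ 'b', 'id' }

FIRST sets of the non-terminals involved (from the grammar, by fixed-point iteration):
  FIRST(B) = { 'b', 'id' }

To compute FIRST(B C n), process the symbols left to right:
Symbol B is a non-terminal. Add FIRST(B) \ {ε} = { 'b', 'id' }
B is not nullable (ε ∉ FIRST(B)), so stop here.
FIRST(B C n) = { 'b', 'id' }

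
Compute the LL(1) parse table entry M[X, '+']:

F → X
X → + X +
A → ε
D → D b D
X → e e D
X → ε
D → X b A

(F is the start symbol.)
To find M[X, '+'], we find productions for X where '+' is in the predict set (PREDICT(N → α) = (FIRST(α) \ {ε}) ∪ (FOLLOW(N) if α ⇒* ε)).

Relevant sets:
  FOLLOW(X) = { $, '+', 'b' }

X → + X +: PREDICT = { '+' }
  '+' is in predict set, so this production goes in M[X, '+']
X → e e D: PREDICT = { 'e' }
X → ε: PREDICT = { $, '+', 'b' }
  '+' is in predict set, so this production goes in M[X, '+']

M[X, '+'] = X → + X +, X → ε  (a multiply-defined cell — the grammar is not LL(1))

Answer: X → + X +, X → ε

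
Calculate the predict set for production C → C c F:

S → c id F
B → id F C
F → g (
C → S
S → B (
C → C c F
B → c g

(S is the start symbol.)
{ 'c', 'id' }

PREDICT(C → C c F) = (FIRST(RHS) \ {ε}) ∪ (FOLLOW(C) if ε ∈ FIRST(RHS), i.e. RHS ⇒* ε)
FIRST(C) = { 'c', 'id' }
FIRST(C c F) = { 'c', 'id' }
ε ∉ FIRST(C c F), so FOLLOW(C) is not added.
PREDICT(C → C c F) = { 'c', 'id' }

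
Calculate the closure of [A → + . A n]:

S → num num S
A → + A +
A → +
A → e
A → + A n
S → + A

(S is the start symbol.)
{ [A → + . A n], [A → . + A +], [A → . + A n], [A → . +], [A → . e] }

To compute CLOSURE, for each item [A → α.Bβ] where B is a non-terminal, add [B → .γ] for all productions B → γ; repeat for the newly added items until nothing changes.

Start with: [A → + . A n]
  [A → + . A n] has the dot before A: add [A → . + A +], [A → . +], [A → . e], [A → . + A n]
No further items can be added.

CLOSURE = { [A → + . A n], [A → . + A +], [A → . + A n], [A → . +], [A → . e] }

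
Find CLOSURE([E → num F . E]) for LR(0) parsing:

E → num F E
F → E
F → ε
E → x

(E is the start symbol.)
To compute CLOSURE, for each item [A → α.Bβ] where B is a non-terminal, add [B → .γ] for all productions B → γ; repeat for the newly added items until nothing changes.

Start with: [E → num F . E]
  [E → num F . E] has the dot before E: add [E → . num F E], [E → . x]
No further items can be added.

CLOSURE = { [E → . num F E], [E → . x], [E → num F . E] }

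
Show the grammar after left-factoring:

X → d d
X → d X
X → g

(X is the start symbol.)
Left-factoring transforms A → αβ₁ | αβ₂ into A → αA' and A' → β₁ | β₂
(α is the longest common prefix among the alternatives). Repeat until
no nonterminal has two alternatives with a common prefix.

Round 1: X has alternatives sharing prefix 'd'. Introduce X': X → d X'
  Add: X' → d
  Add: X' → X

No remaining common prefixes — done.

Resulting grammar:
X → d X'
X' → d
X' → X
X → g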